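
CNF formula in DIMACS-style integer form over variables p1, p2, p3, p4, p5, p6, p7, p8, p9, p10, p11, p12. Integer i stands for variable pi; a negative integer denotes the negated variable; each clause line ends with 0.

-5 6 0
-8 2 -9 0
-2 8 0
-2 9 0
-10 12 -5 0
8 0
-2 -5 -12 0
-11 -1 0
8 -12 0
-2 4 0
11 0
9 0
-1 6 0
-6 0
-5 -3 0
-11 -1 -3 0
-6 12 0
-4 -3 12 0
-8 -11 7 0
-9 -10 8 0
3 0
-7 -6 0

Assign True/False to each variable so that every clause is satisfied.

p1=False  p2=True  p3=True  p4=True  p5=False  p6=False  p7=True  p8=True  p9=True  p10=True  p11=True  p12=True

Check each clause:
  1. (NOT p5 OR p6) — NOT p5 is true.
  2. (NOT p9 OR NOT p8 OR p2) — p2 is true.
  3. (NOT p2 OR p8) — p8 is true.
  4. (p9 OR NOT p2) — p9 is true.
  5. (NOT p5 OR p12 OR NOT p10) — NOT p5 is true.
  6. (p8) — p8 is true.
  7. (NOT p12 OR NOT p2 OR NOT p5) — NOT p5 is true.
  8. (NOT p1 OR NOT p11) — NOT p1 is true.
  9. (NOT p12 OR p8) — p8 is true.
  10. (NOT p2 OR p4) — p4 is true.
  11. (p11) — p11 is true.
  12. (p9) — p9 is true.
  13. (NOT p1 OR p6) — NOT p1 is true.
  14. (NOT p6) — NOT p6 is true.
  15. (NOT p5 OR NOT p3) — NOT p5 is true.
  16. (NOT p11 OR NOT p3 OR NOT p1) — NOT p1 is true.
  17. (p12 OR NOT p6) — NOT p6 is true.
  18. (p12 OR NOT p4 OR NOT p3) — p12 is true.
  19. (NOT p8 OR NOT p11 OR p7) — p7 is true.
  20. (p8 OR NOT p9 OR NOT p10) — p8 is true.
  21. (p3) — p3 is true.
  22. (NOT p6 OR NOT p7) — NOT p6 is true.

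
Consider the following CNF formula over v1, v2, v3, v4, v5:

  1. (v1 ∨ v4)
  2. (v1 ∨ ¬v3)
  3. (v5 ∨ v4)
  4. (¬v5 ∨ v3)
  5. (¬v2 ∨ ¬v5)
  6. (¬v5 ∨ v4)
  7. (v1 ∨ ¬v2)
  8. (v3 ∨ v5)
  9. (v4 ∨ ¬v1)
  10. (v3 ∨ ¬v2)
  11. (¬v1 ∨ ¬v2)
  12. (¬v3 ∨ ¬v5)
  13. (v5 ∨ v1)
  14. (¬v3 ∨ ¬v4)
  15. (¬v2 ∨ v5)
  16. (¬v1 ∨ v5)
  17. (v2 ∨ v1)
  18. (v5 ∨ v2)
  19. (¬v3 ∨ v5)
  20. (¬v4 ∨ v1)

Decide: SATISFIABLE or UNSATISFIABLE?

UNSATISFIABLE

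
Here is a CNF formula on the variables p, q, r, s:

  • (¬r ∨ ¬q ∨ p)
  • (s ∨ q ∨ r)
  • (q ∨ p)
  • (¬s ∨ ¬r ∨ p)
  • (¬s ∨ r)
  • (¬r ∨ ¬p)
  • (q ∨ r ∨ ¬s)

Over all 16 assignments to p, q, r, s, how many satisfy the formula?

The models are:
  p=0 q=1 r=0 s=0
  p=1 q=1 r=0 s=0
That's 2 in total.

2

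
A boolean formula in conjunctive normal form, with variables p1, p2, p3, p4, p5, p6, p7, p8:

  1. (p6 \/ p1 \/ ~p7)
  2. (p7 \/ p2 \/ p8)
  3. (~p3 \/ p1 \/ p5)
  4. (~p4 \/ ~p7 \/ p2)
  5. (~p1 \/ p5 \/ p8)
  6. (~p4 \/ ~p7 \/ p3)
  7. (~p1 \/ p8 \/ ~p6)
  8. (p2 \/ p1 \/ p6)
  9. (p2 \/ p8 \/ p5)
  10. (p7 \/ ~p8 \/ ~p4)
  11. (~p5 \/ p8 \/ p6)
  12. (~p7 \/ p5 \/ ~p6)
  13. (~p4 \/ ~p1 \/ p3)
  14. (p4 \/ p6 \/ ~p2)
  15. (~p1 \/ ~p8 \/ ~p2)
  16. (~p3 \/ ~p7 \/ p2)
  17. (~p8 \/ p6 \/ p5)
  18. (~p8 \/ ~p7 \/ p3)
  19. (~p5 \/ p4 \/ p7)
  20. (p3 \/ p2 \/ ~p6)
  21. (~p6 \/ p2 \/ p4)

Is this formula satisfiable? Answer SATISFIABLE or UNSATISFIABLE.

Branch on p1: take p1 = False.
Try p2 = True.
Branch on p3: take p3 = False.
For the remaining variables, p4 = False, p5 = True, p6 = True, p7 = True, p8 = False works.
Every clause has at least one true literal under this assignment.
So p1=False, p2=True, p3=False, p4=False, p5=True, p6=True, p7=True, p8=False is a satisfying assignment.

SATISFIABLE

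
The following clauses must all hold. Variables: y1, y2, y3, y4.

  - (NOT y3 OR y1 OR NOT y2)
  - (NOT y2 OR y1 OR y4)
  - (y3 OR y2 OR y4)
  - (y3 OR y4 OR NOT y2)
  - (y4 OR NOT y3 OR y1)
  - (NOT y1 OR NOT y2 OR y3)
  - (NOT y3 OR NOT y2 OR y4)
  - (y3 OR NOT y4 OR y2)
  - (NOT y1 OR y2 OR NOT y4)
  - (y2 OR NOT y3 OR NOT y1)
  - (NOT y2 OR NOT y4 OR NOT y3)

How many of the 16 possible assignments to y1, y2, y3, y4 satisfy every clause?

2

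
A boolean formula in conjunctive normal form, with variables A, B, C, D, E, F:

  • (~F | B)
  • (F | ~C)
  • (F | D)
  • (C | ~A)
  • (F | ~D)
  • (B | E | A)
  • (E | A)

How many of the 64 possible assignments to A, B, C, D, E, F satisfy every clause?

Split on F, then A.
  F=T, A=T: remaining (B,C,D,E) ∈ {(T,T,F,F); (T,T,F,T); (T,T,T,F); (T,T,T,T)} — 4.
  F=T, A=F: remaining (B,C,D,E) ∈ {(T,F,F,T); (T,F,T,T); (T,T,F,T); (T,T,T,T)} — 4.
  F=F, A=T: a clause becomes empty — 0.
  F=F, A=F: a clause becomes empty — 0.
Total: 4 + 4 + 0 + 0 = 8.

8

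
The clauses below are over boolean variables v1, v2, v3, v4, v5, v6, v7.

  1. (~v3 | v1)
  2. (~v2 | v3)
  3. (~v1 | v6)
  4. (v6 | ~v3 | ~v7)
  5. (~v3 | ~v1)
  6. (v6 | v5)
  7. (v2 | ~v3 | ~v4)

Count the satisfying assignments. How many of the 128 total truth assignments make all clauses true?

Case analysis on v3 and v1:
  v3=T, v1=T: a clause becomes empty — 0.
  v3=T, v1=F: a clause becomes empty — 0.
  v3=F, v1=T: forces v2=F; v6=T; v4, v5, v7 free → 2^3 = 8.
  v3=F, v1=F: v4, v7 free; 3 ways for (v2,v5,v6) × 2^2 = 12.
Total: 0 + 0 + 8 + 12 = 20.

20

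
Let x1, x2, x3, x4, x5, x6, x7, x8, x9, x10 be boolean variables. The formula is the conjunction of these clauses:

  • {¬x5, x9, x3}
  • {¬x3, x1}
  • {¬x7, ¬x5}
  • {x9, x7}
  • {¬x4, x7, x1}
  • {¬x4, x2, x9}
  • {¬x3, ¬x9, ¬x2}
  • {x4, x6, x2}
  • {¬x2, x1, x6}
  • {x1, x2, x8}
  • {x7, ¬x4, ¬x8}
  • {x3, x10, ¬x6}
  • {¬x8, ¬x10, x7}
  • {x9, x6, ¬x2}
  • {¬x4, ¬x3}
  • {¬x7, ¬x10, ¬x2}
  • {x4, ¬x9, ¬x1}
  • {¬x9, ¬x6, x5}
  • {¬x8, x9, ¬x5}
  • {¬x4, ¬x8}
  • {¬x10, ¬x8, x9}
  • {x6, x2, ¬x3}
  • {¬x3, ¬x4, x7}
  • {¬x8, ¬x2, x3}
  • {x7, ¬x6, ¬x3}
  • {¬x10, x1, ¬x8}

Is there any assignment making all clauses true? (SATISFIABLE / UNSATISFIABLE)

Set x1 = False and propagate.
  then x3 is forced to False.
The remaining clauses are satisfied by x2 = True, x4 = False, x5 = True, x6 = True, x7 = False, x8 = False, x9 = True, x10 = True.
So x1 = 0  x2 = 1  x3 = 0  x4 = 0  x5 = 1  x6 = 1  x7 = 0  x8 = 0  x9 = 1  x10 = 1 is a satisfying assignment.

SATISFIABLE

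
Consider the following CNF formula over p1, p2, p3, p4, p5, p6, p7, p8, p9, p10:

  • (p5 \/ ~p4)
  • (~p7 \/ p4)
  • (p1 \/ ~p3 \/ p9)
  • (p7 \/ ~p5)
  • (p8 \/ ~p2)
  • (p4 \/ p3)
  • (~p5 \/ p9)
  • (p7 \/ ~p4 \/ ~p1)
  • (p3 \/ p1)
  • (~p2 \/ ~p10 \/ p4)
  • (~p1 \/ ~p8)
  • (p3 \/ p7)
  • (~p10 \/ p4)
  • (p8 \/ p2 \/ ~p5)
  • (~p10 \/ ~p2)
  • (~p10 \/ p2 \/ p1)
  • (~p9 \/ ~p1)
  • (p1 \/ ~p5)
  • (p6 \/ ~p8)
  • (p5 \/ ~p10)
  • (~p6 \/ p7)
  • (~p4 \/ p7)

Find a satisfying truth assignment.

p1=T, p2=F, p3=T, p4=F, p5=F, p6=F, p7=F, p8=F, p9=F, p10=F

Pure literal: p10 appears only negated; assign p10 = False.
Set p1 = True and propagate.
  then p8 is forced to False.
  then p2 is forced to False.
  then p5 is forced to False.
  then p4 is forced to False.
  then p7 is forced to False.
  then p3 is forced to True.
  then p9 is forced to False.
  then p6 is forced to False.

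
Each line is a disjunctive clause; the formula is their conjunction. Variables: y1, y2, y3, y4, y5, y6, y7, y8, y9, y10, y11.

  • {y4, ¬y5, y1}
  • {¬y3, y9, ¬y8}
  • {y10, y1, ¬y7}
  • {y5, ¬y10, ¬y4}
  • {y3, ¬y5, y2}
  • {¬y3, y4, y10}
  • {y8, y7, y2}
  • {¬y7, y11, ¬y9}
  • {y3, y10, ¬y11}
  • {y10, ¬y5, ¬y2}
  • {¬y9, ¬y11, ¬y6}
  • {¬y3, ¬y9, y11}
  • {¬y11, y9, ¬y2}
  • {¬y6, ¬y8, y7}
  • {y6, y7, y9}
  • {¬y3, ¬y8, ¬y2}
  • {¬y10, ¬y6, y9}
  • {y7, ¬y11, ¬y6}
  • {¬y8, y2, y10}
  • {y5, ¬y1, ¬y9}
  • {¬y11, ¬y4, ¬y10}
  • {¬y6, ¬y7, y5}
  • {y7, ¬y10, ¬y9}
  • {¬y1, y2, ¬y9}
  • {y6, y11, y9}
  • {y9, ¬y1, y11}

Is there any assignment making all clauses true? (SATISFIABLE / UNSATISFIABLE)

SATISFIABLE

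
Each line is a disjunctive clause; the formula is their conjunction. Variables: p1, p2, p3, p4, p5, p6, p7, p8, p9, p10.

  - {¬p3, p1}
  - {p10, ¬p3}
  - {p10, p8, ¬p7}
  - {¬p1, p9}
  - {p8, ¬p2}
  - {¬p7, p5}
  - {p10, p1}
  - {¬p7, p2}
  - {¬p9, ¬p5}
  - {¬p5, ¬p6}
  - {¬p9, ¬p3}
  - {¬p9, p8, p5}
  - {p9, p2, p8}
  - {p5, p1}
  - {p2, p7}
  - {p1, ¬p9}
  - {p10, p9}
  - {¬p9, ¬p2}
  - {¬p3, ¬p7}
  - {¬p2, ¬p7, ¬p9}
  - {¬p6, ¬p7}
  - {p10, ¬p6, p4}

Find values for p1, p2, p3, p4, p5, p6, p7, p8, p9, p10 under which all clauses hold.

Pure literal: p3 appears only negated; assign p3 = False.
Pure literal: p4 appears only positively; assign p4 = True.
Branch on p1: take p1 = False.
  then p10 is forced to True.
  then p5 is forced to True.
  then p9 is forced to False.
  then p6 is forced to False.
For the remaining variables, p2 = True, p7 = False, p8 = True works.
Every clause has at least one true literal under this assignment.

p1 = F  p2 = T  p3 = F  p4 = T  p5 = T  p6 = F  p7 = F  p8 = T  p9 = F  p10 = T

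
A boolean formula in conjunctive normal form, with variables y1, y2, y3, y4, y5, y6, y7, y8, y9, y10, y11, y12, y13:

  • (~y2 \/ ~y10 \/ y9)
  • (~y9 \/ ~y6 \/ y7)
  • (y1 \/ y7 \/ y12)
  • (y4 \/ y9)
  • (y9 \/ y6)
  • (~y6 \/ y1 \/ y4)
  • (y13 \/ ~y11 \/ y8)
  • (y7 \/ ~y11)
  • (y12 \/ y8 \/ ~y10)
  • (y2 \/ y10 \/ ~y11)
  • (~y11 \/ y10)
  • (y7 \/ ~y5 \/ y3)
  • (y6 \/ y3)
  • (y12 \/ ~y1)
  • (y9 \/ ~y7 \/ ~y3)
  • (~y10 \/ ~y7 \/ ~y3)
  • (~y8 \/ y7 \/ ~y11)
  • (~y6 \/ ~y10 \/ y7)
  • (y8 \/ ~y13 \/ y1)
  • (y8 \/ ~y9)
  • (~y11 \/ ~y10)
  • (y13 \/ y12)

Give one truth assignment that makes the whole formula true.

y1 = True, y2 = False, y3 = True, y4 = False, y5 = False, y6 = True, y7 = True, y8 = True, y9 = True, y10 = False, y11 = False, y12 = True, y13 = True

Check each clause:
  1. (~y10 \/ ~y2 \/ y9) — y9 is true.
  2. (y7 \/ ~y9 \/ ~y6) — y7 is true.
  3. (y12 \/ y1 \/ y7) — y1 is true.
  4. (y4 \/ y9) — y9 is true.
  5. (y6 \/ y9) — y9 is true.
  6. (y1 \/ ~y6 \/ y4) — y1 is true.
  7. (y8 \/ y13 \/ ~y11) — y8 is true.
  8. (y7 \/ ~y11) — ~y11 is true.
  9. (y8 \/ y12 \/ ~y10) — y8 is true.
  10. (~y11 \/ y10 \/ y2) — ~y11 is true.
  11. (y10 \/ ~y11) — ~y11 is true.
  12. (y7 \/ ~y5 \/ y3) — y3 is true.
  13. (y6 \/ y3) — y3 is true.
  14. (~y1 \/ y12) — y12 is true.
  15. (y9 \/ ~y3 \/ ~y7) — y9 is true.
  16. (~y3 \/ ~y7 \/ ~y10) — ~y10 is true.
  17. (y7 \/ ~y11 \/ ~y8) — ~y11 is true.
  18. (y7 \/ ~y10 \/ ~y6) — ~y10 is true.
  19. (y1 \/ y8 \/ ~y13) — y8 is true.
  20. (y8 \/ ~y9) — y8 is true.
  21. (~y10 \/ ~y11) — ~y11 is true.
  22. (y12 \/ y13) — y12 is true.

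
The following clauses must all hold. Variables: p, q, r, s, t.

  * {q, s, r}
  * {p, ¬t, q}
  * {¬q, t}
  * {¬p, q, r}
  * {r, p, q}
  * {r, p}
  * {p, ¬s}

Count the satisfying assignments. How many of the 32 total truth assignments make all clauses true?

10

Case analysis on p and q:
  p=T, q=T: remaining (r,s,t) ∈ {(F,F,T); (F,T,T); (T,F,T); (T,T,T)} — 4.
  p=T, q=F: remaining (r,s,t) ∈ {(T,F,F); (T,F,T); (T,T,F); (T,T,T)} — 4.
  p=F, q=T: remaining (r,s,t) ∈ {(T,F,T)} — 1.
  p=F, q=F: remaining (r,s,t) ∈ {(T,F,F)} — 1.
Total: 4 + 4 + 1 + 1 = 10.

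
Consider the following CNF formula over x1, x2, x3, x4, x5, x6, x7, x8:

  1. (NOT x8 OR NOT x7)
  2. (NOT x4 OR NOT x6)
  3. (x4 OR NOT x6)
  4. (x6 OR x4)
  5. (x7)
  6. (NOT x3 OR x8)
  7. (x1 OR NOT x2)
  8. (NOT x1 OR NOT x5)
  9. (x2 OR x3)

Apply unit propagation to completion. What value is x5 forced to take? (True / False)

False

Unit clause (x7) sets x7 = True.
In (NOT x8 OR NOT x7), NOT x7 is now false; NOT x8 must hold, so x8 = False.
From (x8 OR NOT x3) and x8 = False: x3 = False.
(x3 OR x2) with x3 = False leaves only x2, so x2 = True.
From (x1 OR NOT x2) and x2 = True: x1 = True.
From (NOT x5 OR NOT x1) and x1 = True: x5 = False.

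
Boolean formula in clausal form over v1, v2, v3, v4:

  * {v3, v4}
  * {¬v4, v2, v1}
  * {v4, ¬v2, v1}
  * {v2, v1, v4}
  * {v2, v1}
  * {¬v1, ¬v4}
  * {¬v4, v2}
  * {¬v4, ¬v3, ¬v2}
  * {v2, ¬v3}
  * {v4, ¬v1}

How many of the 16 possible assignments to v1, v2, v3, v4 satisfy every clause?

1

The models are:
  v1=F v2=T v3=F v4=T
Count: 1.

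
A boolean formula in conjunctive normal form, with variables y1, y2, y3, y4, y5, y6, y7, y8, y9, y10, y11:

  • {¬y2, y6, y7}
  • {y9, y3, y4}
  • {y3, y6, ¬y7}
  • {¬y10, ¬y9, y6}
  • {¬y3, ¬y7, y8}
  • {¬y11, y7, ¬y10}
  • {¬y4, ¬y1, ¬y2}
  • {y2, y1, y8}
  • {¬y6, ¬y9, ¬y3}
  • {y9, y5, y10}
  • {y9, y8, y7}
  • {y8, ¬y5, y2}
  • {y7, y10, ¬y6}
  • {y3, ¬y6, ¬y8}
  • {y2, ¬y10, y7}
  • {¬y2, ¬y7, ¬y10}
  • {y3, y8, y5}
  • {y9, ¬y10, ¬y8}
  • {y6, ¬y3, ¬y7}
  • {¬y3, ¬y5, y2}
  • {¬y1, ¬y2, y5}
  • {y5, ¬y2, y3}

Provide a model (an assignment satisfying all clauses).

y1 = F  y2 = T  y3 = T  y4 = F  y5 = T  y6 = T  y7 = T  y8 = T  y9 = F  y10 = F  y11 = F

y11 occurs only negated in the remaining clauses — set y11 = False.
Set y1 = False and propagate.
Branch on y2: take y2 = True.
The remaining clauses are satisfied by y3 = True, y4 = False, y5 = True, y6 = True, y7 = True, y8 = True, y9 = False, y10 = False.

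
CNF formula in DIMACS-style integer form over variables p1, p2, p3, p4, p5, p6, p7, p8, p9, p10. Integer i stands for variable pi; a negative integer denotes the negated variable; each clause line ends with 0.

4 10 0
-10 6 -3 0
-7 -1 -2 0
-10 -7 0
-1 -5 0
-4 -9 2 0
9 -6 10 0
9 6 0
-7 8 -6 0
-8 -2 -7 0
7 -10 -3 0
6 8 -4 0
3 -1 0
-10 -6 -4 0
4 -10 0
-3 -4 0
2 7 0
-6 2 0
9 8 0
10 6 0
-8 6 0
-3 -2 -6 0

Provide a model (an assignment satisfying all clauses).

p1 = False, p2 = True, p3 = False, p4 = True, p5 = False, p6 = True, p7 = False, p8 = False, p9 = True, p10 = False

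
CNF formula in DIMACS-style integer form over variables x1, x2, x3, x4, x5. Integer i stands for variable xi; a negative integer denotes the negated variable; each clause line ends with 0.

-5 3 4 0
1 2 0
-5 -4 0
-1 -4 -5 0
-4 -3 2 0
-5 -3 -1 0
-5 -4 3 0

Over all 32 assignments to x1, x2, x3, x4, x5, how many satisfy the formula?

Case analysis on x4 and x5:
  x4=T, x5=T: a clause becomes empty — 0.
  x4=T, x5=F: 5 of the 8 assignments to (x1,x2,x3) work.
  x4=F, x5=T: remaining (x1,x2,x3) ∈ {(F,T,T)} — 1.
  x4=F, x5=F: x3 free; 3 ways for (x1,x2) × 2^1 = 6.
Total: 0 + 5 + 1 + 6 = 12.

12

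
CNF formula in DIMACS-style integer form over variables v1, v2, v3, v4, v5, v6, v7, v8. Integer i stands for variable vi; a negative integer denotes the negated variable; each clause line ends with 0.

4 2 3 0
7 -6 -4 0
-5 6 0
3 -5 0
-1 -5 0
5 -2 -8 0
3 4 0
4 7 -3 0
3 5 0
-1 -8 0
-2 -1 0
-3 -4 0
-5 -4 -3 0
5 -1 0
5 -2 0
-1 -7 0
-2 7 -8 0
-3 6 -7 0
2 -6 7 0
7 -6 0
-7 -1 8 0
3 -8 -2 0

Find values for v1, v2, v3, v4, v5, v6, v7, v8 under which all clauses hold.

v1 = False, v2 = True, v3 = True, v4 = False, v5 = True, v6 = True, v7 = True, v8 = False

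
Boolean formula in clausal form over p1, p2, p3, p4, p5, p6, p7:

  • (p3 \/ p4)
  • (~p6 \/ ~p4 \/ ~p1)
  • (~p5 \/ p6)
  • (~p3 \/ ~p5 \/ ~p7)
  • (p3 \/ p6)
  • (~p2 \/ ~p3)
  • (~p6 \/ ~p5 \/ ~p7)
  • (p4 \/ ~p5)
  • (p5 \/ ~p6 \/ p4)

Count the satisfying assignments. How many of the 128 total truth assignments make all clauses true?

17

Case analysis on p5 and p6:
  p5=T, p6=T: remaining (p1,p2,p3,p4,p7) ∈ {(F,F,F,T,F); (F,F,T,T,F); (F,T,F,T,F)} — 3.
  p5=T, p6=F: a clause becomes empty — 0.
  p5=F, p6=T: p7 free; 3 ways for (p1,p2,p3,p4) × 2^1 = 6.
  p5=F, p6=F: forces p2=F; p3=T; p1, p4, p7 free → 2^3 = 8.
Total: 3 + 0 + 6 + 8 = 17.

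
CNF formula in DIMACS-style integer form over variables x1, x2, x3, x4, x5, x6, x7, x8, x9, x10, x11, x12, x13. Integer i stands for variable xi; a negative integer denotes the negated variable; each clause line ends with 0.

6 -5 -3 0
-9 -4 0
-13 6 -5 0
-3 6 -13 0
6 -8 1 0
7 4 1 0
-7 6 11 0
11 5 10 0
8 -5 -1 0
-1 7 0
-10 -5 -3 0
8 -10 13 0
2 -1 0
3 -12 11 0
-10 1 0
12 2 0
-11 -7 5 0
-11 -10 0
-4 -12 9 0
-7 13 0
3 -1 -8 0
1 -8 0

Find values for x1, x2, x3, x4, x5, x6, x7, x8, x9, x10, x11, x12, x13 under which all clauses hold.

x1=F  x2=T  x3=F  x4=T  x5=T  x6=F  x7=F  x8=F  x9=F  x10=F  x11=T  x12=F  x13=F

Check each clause:
  1. (~x3 \/ x6 \/ ~x5) — ~x3 is true.
  2. (~x4 \/ ~x9) — ~x9 is true.
  3. (~x5 \/ ~x13 \/ x6) — ~x13 is true.
  4. (x6 \/ ~x13 \/ ~x3) — ~x13 is true.
  5. (x1 \/ ~x8 \/ x6) — ~x8 is true.
  6. (x7 \/ x1 \/ x4) — x4 is true.
  7. (x11 \/ ~x7 \/ x6) — ~x7 is true.
  8. (x11 \/ x10 \/ x5) — x11 is true.
  9. (~x5 \/ x8 \/ ~x1) — ~x1 is true.
  10. (~x1 \/ x7) — ~x1 is true.
  11. (~x10 \/ ~x5 \/ ~x3) — ~x3 is true.
  12. (~x10 \/ x8 \/ x13) — ~x10 is true.
  13. (~x1 \/ x2) — x2 is true.
  14. (x11 \/ ~x12 \/ x3) — x11 is true.
  15. (~x10 \/ x1) — ~x10 is true.
  16. (x2 \/ x12) — x2 is true.
  17. (~x11 \/ x5 \/ ~x7) — ~x7 is true.
  18. (~x11 \/ ~x10) — ~x10 is true.
  19. (~x4 \/ x9 \/ ~x12) — ~x12 is true.
  20. (~x7 \/ x13) — ~x7 is true.
  21. (~x8 \/ ~x1 \/ x3) — ~x8 is true.
  22. (x1 \/ ~x8) — ~x8 is true.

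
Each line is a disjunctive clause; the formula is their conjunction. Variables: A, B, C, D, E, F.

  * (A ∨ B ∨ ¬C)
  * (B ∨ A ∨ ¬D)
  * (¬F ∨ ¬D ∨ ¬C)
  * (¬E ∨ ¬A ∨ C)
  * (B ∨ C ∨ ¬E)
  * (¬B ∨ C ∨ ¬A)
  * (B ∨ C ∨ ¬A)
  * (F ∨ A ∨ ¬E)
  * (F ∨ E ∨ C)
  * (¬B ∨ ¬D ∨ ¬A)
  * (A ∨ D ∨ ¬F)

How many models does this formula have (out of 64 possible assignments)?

14

Case analysis on A and C:
  A=1, C=1: E free; 5 ways for (B,D,F) × 2^1 = 10.
  A=1, C=0: a clause becomes empty — 0.
  A=0, C=1: remaining (B,D,E,F) ∈ {(1,0,0,0); (1,1,0,0)} — 2.
  A=0, C=0: remaining (B,D,E,F) ∈ {(1,1,0,1); (1,1,1,1)} — 2.
Total: 10 + 0 + 2 + 2 = 14.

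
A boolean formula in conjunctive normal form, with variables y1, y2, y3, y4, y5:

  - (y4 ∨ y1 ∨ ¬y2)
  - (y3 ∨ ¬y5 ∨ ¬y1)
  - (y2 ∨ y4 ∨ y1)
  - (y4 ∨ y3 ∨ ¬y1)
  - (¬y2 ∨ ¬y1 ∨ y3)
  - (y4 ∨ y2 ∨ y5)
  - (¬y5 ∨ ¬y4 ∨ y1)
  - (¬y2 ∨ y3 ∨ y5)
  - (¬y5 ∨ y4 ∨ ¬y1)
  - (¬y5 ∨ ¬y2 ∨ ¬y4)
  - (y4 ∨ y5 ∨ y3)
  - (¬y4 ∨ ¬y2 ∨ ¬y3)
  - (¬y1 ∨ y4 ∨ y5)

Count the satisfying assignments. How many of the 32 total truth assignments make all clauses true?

5

Satisfying assignments:
  y1=F y2=F y3=F y4=T y5=F
  y1=F y2=F y3=T y4=T y5=F
  y1=T y2=F y3=F y4=T y5=F
  y1=T y2=F y3=T y4=T y5=F
  y1=T y2=F y3=T y4=T y5=T
That's 5 in total.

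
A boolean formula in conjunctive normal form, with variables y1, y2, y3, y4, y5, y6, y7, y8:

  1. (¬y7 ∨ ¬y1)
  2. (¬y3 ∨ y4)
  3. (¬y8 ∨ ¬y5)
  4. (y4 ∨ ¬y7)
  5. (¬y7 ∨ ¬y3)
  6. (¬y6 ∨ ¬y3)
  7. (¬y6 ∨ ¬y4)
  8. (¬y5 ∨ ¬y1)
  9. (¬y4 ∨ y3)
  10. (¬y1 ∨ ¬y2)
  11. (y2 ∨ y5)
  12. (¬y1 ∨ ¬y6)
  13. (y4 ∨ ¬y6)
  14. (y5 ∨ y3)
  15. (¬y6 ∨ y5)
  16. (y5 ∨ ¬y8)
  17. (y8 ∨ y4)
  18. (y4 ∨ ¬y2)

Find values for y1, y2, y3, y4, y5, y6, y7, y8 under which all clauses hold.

y1=False, y2=True, y3=True, y4=True, y5=False, y6=False, y7=False, y8=False

Pure literal: y1 appears only negated; assign y1 = False.
y6 occurs only negated in the remaining clauses — set y6 = False.
Try y2 = True.
  then y4 is forced to True.
  then y3 is forced to True.
  then y7 is forced to False.
Set y5 = False and propagate.
  then y8 is forced to False.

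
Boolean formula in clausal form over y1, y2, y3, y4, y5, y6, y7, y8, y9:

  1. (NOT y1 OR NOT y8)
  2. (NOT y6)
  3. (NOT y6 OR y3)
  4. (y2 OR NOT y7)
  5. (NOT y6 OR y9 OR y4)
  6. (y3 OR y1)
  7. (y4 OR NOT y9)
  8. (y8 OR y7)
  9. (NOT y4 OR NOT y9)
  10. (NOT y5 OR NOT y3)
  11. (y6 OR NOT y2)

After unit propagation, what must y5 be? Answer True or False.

(NOT y6) is a unit clause: y6 = False.
In (y6 OR NOT y2), y6 is now false; NOT y2 must hold, so y2 = False.
(NOT y7 OR y2): since y2 = False, the clause reduces to (NOT y7). y7 = False.
(y8 OR y7): since y7 = False, the clause reduces to (y8). y8 = True.
(NOT y1 OR NOT y8) with y8 = True leaves only NOT y1, so y1 = False.
From (y1 OR y3) and y1 = False: y3 = True.
(NOT y5 OR NOT y3): since y3 = True, the clause reduces to (NOT y5). y5 = False.

False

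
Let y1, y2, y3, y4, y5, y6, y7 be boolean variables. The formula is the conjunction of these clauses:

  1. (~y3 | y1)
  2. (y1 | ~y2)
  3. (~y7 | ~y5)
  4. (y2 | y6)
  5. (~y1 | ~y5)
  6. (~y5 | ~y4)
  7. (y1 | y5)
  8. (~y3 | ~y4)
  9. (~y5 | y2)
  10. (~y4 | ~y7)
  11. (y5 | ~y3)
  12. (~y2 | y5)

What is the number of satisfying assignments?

The models are:
  y1=1 y2=0 y3=0 y4=0 y5=0 y6=1 y7=0
  y1=1 y2=0 y3=0 y4=0 y5=0 y6=1 y7=1
  y1=1 y2=0 y3=0 y4=1 y5=0 y6=1 y7=0
That's 3 in total.

3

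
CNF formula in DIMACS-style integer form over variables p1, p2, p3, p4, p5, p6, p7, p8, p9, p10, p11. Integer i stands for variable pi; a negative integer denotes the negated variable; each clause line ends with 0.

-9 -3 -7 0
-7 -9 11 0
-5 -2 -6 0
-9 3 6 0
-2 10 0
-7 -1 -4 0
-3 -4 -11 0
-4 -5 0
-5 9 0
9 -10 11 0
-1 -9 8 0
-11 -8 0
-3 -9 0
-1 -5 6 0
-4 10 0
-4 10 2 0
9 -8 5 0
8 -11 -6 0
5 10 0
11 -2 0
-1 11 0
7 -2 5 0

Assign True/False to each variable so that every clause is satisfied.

p1 = F, p2 = F, p3 = F, p4 = F, p5 = F, p6 = F, p7 = F, p8 = F, p9 = F, p10 = T, p11 = T

Pure literal: p1 appears only negated; assign p1 = False.
Pure literal: p4 appears only negated; assign p4 = False.
Set p2 = False and propagate.
For the remaining variables, p3 = False, p5 = False, p6 = False, p7 = False, p8 = False, p9 = False, p10 = True, p11 = True works.
Every clause has at least one true literal under this assignment.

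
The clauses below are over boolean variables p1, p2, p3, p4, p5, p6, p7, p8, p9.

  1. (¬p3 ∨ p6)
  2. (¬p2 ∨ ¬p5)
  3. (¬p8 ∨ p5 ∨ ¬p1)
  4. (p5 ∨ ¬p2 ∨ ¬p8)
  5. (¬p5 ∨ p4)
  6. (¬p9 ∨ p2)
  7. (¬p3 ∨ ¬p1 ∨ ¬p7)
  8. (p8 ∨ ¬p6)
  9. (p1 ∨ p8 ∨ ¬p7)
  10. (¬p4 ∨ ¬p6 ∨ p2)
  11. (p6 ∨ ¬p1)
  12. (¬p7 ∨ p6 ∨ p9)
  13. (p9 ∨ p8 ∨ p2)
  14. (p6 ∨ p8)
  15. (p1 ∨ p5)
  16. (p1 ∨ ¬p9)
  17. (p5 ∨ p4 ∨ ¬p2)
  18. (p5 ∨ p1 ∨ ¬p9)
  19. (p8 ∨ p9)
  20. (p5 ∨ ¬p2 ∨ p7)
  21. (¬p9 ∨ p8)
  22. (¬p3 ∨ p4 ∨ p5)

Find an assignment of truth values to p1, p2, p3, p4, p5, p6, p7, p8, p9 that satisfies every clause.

p1 = False, p2 = False, p3 = False, p4 = True, p5 = True, p6 = False, p7 = False, p8 = True, p9 = False

Check each clause:
  1. (p6 ∨ ¬p3) — ¬p3 is true.
  2. (¬p5 ∨ ¬p2) — ¬p2 is true.
  3. (¬p8 ∨ ¬p1 ∨ p5) — p5 is true.
  4. (¬p2 ∨ p5 ∨ ¬p8) — p5 is true.
  5. (p4 ∨ ¬p5) — p4 is true.
  6. (p2 ∨ ¬p9) — ¬p9 is true.
  7. (¬p1 ∨ ¬p3 ∨ ¬p7) — ¬p7 is true.
  8. (¬p6 ∨ p8) — p8 is true.
  9. (p1 ∨ p8 ∨ ¬p7) — p8 is true.
  10. (¬p4 ∨ ¬p6 ∨ p2) — ¬p6 is true.
  11. (¬p1 ∨ p6) — ¬p1 is true.
  12. (¬p7 ∨ p6 ∨ p9) — ¬p7 is true.
  13. (p8 ∨ p2 ∨ p9) — p8 is true.
  14. (p8 ∨ p6) — p8 is true.
  15. (p5 ∨ p1) — p5 is true.
  16. (¬p9 ∨ p1) — ¬p9 is true.
  17. (¬p2 ∨ p4 ∨ p5) — p4 is true.
  18. (p1 ∨ ¬p9 ∨ p5) — p5 is true.
  19. (p9 ∨ p8) — p8 is true.
  20. (¬p2 ∨ p5 ∨ p7) — p5 is true.
  21. (p8 ∨ ¬p9) — p8 is true.
  22. (¬p3 ∨ p5 ∨ p4) — p5 is true.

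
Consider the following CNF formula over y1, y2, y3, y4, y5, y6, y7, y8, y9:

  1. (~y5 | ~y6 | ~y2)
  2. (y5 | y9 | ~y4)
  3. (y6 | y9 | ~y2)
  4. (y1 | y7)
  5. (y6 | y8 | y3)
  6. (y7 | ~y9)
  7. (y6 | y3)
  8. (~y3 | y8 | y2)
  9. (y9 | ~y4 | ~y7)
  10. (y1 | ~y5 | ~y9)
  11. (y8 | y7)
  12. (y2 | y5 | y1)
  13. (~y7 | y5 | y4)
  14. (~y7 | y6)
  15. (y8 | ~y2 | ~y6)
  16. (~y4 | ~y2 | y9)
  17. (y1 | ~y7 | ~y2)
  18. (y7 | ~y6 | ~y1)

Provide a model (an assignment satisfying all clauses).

y1=1, y2=0, y3=1, y4=0, y5=1, y6=1, y7=1, y8=1, y9=1

Pure literal: y8 appears only positively; assign y8 = True.
Branch on y1: take y1 = True.
Set y2 = False and propagate.
For the remaining variables, y3 = True, y4 = False, y5 = True, y6 = True, y7 = True, y9 = True works.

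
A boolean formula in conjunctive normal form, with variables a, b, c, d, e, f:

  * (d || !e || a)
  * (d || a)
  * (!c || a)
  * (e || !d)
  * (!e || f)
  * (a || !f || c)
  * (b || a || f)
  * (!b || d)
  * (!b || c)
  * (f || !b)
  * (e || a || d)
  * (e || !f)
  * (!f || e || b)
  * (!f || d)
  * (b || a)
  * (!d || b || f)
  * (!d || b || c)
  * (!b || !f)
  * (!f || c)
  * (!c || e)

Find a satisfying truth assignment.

a=1  b=0  c=0  d=0  e=0  f=0

Pure literal: a appears only positively; assign a = True.
Branch on b: take b = False.
Set c = False and propagate.
  then d is forced to False.
  then f is forced to False.
  then e is forced to False.
Check each clause:
  1. (d || !e || a) — a is true.
  2. (d || a) — a is true.
  3. (!c || a) — a is true.
  4. (!d || e) — !d is true.
  5. (!e || f) — !e is true.
  6. (!f || a || c) — a is true.
  7. (b || f || a) — a is true.
  8. (d || !b) — !b is true.
  9. (c || !b) — !b is true.
  10. (f || !b) — !b is true.
  11. (a || e || d) — a is true.
  12. (!f || e) — !f is true.
  13. (e || b || !f) — !f is true.
  14. (!f || d) — !f is true.
  15. (b || a) — a is true.
  16. (!d || b || f) — !d is true.
  17. (c || !d || b) — !d is true.
  18. (!f || !b) — !f is true.
  19. (c || !f) — !f is true.
  20. (!c || e) — !c is true.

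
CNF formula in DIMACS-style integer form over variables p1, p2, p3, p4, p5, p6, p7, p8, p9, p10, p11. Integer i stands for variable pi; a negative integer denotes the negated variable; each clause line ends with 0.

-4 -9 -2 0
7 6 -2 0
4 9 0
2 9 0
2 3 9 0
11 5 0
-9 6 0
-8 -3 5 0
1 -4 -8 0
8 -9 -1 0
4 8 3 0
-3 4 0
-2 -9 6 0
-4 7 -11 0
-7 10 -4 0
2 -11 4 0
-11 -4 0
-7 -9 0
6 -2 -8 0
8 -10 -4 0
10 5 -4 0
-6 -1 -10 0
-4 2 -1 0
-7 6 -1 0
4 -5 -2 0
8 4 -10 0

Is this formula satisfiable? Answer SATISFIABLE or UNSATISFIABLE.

SATISFIABLE

Try p1 = True.
Branch on p2: take p2 = True.
Try p3 = False.
The remaining clauses are satisfied by p4 = True, p5 = True, p6 = True, p7 = False, p8 = False, p9 = False, p10 = False, p11 = False.
So p1=True  p2=True  p3=False  p4=True  p5=True  p6=True  p7=False  p8=False  p9=False  p10=False  p11=False is a satisfying assignment.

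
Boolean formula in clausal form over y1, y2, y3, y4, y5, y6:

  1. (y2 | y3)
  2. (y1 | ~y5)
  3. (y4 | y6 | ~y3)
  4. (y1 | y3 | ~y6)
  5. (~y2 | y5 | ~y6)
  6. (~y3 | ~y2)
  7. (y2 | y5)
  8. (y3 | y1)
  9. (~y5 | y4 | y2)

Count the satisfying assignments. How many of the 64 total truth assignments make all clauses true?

Split on y2, then y3.
  y2=T, y3=T: a clause becomes empty — 0.
  y2=T, y3=F: y4 free; 3 ways for (y1,y5,y6) × 2^1 = 6.
  y2=F, y3=T: remaining (y1,y4,y5,y6) ∈ {(T,T,T,F); (T,T,T,T)} — 2.
  y2=F, y3=F: a clause becomes empty — 0.
Total: 0 + 6 + 2 + 0 = 8.

8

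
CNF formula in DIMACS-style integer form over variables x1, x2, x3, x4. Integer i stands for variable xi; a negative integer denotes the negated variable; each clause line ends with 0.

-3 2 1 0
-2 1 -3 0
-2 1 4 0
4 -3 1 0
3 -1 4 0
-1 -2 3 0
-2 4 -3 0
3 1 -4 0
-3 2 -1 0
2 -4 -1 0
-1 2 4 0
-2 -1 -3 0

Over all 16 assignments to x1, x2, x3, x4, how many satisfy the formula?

Satisfying assignments:
  x1=0 x2=0 x3=0 x4=0
That's 1 in total.

1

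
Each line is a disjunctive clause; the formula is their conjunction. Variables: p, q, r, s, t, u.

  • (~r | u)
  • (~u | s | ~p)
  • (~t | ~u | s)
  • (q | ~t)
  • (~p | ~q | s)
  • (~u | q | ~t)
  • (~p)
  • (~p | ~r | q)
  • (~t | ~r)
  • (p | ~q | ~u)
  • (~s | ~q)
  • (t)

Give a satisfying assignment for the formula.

p = F, q = T, r = F, s = F, t = T, u = F

Unit propagation: (~p) forces p = False.
Unit propagation: (t) forces t = True.
The clause (q) is unit: q must be True.
Unit propagation: (~r) forces r = False.
Unit propagation: (~u) forces u = False.
Unit propagation: (~s) forces s = False.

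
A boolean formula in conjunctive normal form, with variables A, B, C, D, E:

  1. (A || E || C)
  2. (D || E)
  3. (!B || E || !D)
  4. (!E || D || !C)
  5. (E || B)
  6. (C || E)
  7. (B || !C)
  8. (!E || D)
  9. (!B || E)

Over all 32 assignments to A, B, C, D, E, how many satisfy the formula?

Satisfying assignments:
  A=F B=F C=F D=T E=T
  A=F B=T C=F D=T E=T
  A=F B=T C=T D=T E=T
  A=T B=F C=F D=T E=T
  A=T B=T C=F D=T E=T
  A=T B=T C=T D=T E=T
Count: 6.

6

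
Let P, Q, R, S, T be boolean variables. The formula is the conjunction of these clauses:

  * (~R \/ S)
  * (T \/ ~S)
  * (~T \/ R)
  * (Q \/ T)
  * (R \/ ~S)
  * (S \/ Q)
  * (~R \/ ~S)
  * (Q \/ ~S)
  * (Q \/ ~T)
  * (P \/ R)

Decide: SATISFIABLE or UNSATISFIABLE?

SATISFIABLE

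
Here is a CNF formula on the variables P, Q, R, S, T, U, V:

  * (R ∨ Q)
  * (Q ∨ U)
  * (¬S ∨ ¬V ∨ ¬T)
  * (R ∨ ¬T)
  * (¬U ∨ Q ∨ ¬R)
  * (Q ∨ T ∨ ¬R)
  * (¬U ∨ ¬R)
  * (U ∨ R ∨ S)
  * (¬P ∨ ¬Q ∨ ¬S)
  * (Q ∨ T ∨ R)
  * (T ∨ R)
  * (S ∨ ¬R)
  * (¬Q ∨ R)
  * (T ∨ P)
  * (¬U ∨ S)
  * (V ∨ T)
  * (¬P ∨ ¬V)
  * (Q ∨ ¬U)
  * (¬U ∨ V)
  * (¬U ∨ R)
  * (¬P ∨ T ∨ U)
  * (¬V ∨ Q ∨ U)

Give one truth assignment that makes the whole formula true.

P=False, Q=True, R=True, S=True, T=True, U=False, V=False

Check each clause:
  1. (R ∨ Q) — Q is true.
  2. (U ∨ Q) — Q is true.
  3. (¬S ∨ ¬T ∨ ¬V) — ¬V is true.
  4. (R ∨ ¬T) — R is true.
  5. (Q ∨ ¬R ∨ ¬U) — Q is true.
  6. (T ∨ Q ∨ ¬R) — T is true.
  7. (¬U ∨ ¬R) — ¬U is true.
  8. (R ∨ S ∨ U) — R is true.
  9. (¬Q ∨ ¬P ∨ ¬S) — ¬P is true.
  10. (R ∨ Q ∨ T) — Q is true.
  11. (R ∨ T) — R is true.
  12. (¬R ∨ S) — S is true.
  13. (¬Q ∨ R) — R is true.
  14. (T ∨ P) — T is true.
  15. (S ∨ ¬U) — ¬U is true.
  16. (T ∨ V) — T is true.
  17. (¬V ∨ ¬P) — ¬V is true.
  18. (¬U ∨ Q) — Q is true.
  19. (V ∨ ¬U) — ¬U is true.
  20. (¬U ∨ R) — ¬U is true.
  21. (T ∨ ¬P ∨ U) — T is true.
  22. (U ∨ ¬V ∨ Q) — ¬V is true.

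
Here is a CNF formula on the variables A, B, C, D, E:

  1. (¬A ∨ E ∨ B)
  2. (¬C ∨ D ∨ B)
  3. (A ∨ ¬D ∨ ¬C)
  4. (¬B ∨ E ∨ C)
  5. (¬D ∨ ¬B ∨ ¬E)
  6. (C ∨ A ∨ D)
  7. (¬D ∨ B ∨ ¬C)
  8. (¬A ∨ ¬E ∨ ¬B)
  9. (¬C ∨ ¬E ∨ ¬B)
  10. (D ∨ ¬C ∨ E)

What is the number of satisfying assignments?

5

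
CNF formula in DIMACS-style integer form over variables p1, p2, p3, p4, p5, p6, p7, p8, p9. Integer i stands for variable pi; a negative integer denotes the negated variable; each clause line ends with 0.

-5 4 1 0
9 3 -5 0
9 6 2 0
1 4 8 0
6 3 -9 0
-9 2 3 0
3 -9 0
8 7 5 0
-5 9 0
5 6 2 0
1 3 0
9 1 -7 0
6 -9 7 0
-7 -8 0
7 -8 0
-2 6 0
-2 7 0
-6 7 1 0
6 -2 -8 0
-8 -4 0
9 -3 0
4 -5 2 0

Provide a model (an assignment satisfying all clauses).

p1 occurs only positively in the remaining clauses — set p1 = True.
Set p2 = True and propagate.
  then p6 is forced to True.
  then p7 is forced to True.
  then p8 is forced to False.
Set p3 = True and propagate.
  then p9 is forced to True.
p4, p5 are now unconstrained; take p4 = True, p5 = True.

p1=T, p2=T, p3=T, p4=T, p5=T, p6=T, p7=T, p8=F, p9=T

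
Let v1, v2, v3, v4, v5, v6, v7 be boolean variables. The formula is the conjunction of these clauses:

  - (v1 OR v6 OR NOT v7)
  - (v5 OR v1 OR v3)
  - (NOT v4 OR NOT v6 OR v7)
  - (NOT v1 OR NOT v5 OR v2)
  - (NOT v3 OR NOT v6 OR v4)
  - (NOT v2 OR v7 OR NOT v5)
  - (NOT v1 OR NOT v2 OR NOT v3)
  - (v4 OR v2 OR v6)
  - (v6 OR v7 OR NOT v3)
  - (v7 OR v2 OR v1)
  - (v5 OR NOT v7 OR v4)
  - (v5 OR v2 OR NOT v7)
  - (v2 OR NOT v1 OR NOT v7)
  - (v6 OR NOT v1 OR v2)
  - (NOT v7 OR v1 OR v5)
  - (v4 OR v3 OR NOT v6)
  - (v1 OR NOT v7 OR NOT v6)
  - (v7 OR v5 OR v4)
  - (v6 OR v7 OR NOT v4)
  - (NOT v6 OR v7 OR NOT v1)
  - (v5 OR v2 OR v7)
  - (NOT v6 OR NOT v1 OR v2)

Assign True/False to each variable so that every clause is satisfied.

v1=True, v2=True, v3=False, v4=False, v5=True, v6=False, v7=True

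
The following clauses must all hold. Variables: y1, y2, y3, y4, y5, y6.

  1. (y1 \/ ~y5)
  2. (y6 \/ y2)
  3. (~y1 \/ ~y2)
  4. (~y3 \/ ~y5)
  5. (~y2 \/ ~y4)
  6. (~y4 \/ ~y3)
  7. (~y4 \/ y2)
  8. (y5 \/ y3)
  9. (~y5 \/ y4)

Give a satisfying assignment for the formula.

y1 = T, y2 = F, y3 = T, y4 = F, y5 = F, y6 = T

y6 occurs only positively in the remaining clauses — set y6 = True.
Set y1 = True and propagate.
  then y2 is forced to False.
  then y4 is forced to False.
  then y5 is forced to False.
  then y3 is forced to True.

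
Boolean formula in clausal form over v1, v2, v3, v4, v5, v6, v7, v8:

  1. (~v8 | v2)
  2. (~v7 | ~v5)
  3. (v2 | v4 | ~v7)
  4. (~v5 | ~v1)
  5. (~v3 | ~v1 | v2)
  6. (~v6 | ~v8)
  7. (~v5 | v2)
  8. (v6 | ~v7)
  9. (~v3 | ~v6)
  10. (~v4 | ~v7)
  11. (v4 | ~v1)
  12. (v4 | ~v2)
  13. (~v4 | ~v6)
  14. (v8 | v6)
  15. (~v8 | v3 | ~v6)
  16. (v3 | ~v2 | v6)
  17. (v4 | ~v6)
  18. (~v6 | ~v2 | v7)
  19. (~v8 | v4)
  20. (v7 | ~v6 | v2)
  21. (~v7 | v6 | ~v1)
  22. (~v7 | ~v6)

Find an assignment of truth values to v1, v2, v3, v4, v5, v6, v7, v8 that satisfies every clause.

v1=True, v2=True, v3=True, v4=True, v5=False, v6=False, v7=False, v8=True

Pure literal: v5 appears only negated; assign v5 = False.
Branch on v1: take v1 = True.
  then v4 is forced to True.
  then v7 is forced to False.
  then v6 is forced to False.
  then v8 is forced to True.
  then v2 is forced to True.
  then v3 is forced to True.
Every clause has at least one true literal under this assignment.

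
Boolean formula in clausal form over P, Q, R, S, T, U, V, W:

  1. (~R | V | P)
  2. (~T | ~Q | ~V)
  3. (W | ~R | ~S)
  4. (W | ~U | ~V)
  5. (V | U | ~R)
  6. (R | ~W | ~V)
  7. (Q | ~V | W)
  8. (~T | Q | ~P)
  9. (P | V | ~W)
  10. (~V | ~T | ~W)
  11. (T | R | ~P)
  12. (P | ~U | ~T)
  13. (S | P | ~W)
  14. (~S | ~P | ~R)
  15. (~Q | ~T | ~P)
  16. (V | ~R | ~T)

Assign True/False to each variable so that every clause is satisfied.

P = F, Q = F, R = F, S = T, T = F, U = F, V = F, W = F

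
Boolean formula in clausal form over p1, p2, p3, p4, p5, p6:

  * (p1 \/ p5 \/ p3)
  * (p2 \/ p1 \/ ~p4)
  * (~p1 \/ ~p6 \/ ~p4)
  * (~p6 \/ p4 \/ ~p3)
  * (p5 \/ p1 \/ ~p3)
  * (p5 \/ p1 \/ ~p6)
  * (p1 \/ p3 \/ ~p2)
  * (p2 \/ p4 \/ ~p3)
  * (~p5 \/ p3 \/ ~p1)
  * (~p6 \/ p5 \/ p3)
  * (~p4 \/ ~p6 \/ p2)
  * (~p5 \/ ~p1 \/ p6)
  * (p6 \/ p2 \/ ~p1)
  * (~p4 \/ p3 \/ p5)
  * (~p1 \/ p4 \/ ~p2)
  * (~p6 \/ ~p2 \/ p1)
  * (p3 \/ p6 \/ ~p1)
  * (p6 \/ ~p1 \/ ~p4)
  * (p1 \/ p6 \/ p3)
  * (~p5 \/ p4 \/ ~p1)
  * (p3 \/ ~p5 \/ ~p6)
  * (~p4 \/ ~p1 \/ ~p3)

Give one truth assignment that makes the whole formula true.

Set p1 = False and propagate.
For the remaining variables, p2 = True, p3 = True, p4 = True, p5 = True, p6 = False works.
Every clause has at least one true literal under this assignment.

p1=F, p2=T, p3=T, p4=T, p5=T, p6=F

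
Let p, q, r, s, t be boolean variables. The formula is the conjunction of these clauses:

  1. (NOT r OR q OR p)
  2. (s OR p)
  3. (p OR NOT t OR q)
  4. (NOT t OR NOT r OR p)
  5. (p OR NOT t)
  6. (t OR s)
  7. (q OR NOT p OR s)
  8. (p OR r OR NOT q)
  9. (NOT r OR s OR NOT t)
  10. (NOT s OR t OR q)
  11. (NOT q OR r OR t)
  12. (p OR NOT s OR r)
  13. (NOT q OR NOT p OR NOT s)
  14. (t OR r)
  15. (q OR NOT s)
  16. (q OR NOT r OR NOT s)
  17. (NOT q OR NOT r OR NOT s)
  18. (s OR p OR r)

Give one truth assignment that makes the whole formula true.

p = True, q = True, r = False, s = False, t = True

Branch on p: take p = True.
Set q = True and propagate.
  then s is forced to False.
  then t is forced to True.
  then r is forced to False.
Check each clause:
  1. (p OR NOT r OR q) — p is true.
  2. (p OR s) — p is true.
  3. (q OR p OR NOT t) — p is true.
  4. (NOT t OR p OR NOT r) — p is true.
  5. (p OR NOT t) — p is true.
  6. (s OR t) — t is true.
  7. (q OR NOT p OR s) — q is true.
  8. (r OR NOT q OR p) — p is true.
  9. (s OR NOT t OR NOT r) — NOT r is true.
  10. (NOT s OR t OR q) — q is true.
  11. (r OR NOT q OR t) — t is true.
  12. (r OR p OR NOT s) — p is true.
  13. (NOT p OR NOT q OR NOT s) — NOT s is true.
  14. (r OR t) — t is true.
  15. (q OR NOT s) — q is true.
  16. (NOT s OR NOT r OR q) — q is true.
  17. (NOT s OR NOT q OR NOT r) — NOT s is true.
  18. (p OR s OR r) — p is true.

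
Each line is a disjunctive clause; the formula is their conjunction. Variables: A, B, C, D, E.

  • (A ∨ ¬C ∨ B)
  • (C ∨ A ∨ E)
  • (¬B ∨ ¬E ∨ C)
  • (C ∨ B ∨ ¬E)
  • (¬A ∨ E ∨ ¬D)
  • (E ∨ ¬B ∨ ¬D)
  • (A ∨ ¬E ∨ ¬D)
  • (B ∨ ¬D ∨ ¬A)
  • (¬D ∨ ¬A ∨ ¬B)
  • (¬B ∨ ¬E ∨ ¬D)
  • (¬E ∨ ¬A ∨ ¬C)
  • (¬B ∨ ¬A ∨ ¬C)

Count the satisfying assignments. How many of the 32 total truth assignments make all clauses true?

Satisfying assignments:
  A=0 B=1 C=1 D=0 E=0
  A=0 B=1 C=1 D=0 E=1
  A=1 B=0 C=0 D=0 E=0
  A=1 B=0 C=1 D=0 E=0
  A=1 B=1 C=0 D=0 E=0
That's 5 in total.

5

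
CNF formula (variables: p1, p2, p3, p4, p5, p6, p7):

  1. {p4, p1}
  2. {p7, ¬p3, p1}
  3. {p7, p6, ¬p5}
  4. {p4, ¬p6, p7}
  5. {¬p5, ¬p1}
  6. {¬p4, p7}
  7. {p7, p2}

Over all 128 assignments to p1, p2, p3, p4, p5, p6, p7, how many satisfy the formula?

34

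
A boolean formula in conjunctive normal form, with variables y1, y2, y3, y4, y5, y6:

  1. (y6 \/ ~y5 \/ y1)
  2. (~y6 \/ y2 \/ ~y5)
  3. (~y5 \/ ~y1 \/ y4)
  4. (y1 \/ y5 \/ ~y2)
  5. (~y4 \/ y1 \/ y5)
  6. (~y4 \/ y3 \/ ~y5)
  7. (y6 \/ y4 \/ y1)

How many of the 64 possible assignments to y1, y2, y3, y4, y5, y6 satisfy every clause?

24

Case analysis on y5 and y1:
  y5=1, y1=1: remaining (y2,y3,y4,y6) ∈ {(0,1,1,0); (1,1,1,0); (1,1,1,1)} — 3.
  y5=1, y1=0: remaining (y2,y3,y4,y6) ∈ {(1,0,0,1); (1,1,0,1); (1,1,1,1)} — 3.
  y5=0, y1=1: y2, y3, y4, y6 free → 2^4 = 16.
  y5=0, y1=0: remaining (y2,y3,y4,y6) ∈ {(0,0,0,1); (0,1,0,1)} — 2.
Total: 3 + 3 + 16 + 2 = 24.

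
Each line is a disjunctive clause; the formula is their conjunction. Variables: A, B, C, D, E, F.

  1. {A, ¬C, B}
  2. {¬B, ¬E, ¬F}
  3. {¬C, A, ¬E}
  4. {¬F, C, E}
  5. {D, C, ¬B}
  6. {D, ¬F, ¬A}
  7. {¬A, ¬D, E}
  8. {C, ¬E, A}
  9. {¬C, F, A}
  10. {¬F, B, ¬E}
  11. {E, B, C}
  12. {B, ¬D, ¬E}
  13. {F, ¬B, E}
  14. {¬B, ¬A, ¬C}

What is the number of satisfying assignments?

6

Satisfying assignments:
  A=0 B=1 C=1 D=0 E=0 F=1
  A=0 B=1 C=1 D=1 E=0 F=1
  A=1 B=0 C=0 D=0 E=1 F=0
  A=1 B=0 C=1 D=0 E=0 F=0
  A=1 B=0 C=1 D=0 E=1 F=0
  A=1 B=1 C=0 D=1 E=1 F=0
That's 6 in total.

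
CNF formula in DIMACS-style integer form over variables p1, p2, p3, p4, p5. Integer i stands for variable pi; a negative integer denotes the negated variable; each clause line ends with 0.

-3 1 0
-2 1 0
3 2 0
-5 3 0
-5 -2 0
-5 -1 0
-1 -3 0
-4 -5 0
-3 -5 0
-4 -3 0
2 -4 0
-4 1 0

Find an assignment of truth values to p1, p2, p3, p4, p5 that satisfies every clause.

p5 occurs only negated in the remaining clauses — set p5 = False.
Branch on p1: take p1 = True.
  then p3 is forced to False.
  then p2 is forced to True.
p4 is now unconstrained; take p4 = True.
Check each clause:
  1. (!p3 || p1) — p1 is true.
  2. (!p2 || p1) — p1 is true.
  3. (p3 || p2) — p2 is true.
  4. (!p5 || p3) — !p5 is true.
  5. (!p5 || !p2) — !p5 is true.
  6. (!p5 || !p1) — !p5 is true.
  7. (!p3 || !p1) — !p3 is true.
  8. (!p5 || !p4) — !p5 is true.
  9. (!p3 || !p5) — !p5 is true.
  10. (!p3 || !p4) — !p3 is true.
  11. (!p4 || p2) — p2 is true.
  12. (p1 || !p4) — p1 is true.

p1=1  p2=1  p3=0  p4=1  p5=0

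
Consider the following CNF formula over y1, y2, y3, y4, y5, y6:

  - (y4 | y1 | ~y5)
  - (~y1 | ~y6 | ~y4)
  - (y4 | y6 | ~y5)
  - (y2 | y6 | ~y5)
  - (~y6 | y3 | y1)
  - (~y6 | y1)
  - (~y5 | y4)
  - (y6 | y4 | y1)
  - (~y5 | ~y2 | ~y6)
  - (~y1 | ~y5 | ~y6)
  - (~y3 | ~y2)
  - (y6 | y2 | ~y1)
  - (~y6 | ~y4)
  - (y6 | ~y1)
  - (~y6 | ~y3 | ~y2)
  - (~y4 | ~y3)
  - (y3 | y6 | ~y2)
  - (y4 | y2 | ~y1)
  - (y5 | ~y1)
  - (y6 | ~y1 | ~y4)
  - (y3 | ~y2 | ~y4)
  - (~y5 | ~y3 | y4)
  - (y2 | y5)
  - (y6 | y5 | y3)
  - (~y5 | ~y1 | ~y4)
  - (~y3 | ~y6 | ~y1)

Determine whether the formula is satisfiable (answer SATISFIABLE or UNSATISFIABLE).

y6 = True:
  propagation gives y1=True, y4=False, y5=False; an empty clause results — contradiction.
y6 = False:
  propagation gives y1=False, y4=True, y3=False, y2=False; an empty clause results — contradiction.
Every branch closes, so no satisfying assignment exists.

UNSATISFIABLE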